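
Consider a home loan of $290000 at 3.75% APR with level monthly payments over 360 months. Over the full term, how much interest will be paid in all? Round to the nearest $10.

$193,490

At 3.75% the monthly rate is 0.0031250, so the payment is 290,000 × 0.0031250 / (1 − 1.0031250^−360) = $1,343.04.
Total paid = 360 × $1,343.04 = $483,494.40; interest = $483,494.40 − $290,000 = $193,494.40.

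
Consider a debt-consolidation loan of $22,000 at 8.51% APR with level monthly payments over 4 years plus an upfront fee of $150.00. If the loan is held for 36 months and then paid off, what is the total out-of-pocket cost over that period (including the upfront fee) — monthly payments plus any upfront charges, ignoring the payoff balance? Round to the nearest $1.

$19,675

Monthly rate = 8.51%/12 = 0.0070917; payment = 22,000 × 0.0070917 / (1 − (1+0.0070917)^−48) = $542.37.
Total outlay = 36 × $542.37 + $150.00 = $19,675.32.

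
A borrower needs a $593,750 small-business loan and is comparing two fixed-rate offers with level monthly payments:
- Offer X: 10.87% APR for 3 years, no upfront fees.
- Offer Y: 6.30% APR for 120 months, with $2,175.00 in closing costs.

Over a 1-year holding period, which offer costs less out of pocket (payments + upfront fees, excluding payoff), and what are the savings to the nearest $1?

Offer Y by $150,470

Offer X: monthly rate = 10.87%/12 = 0.0090583; payment = 593,750 × 0.0090583 / (1 − (1+0.0090583)^−36) = $19,402.08.
Offer Y: monthly rate = 6.3%/12 = 0.0052500; payment = 593,750 × 0.0052500 / (1 − (1+0.0052500)^−120) = $6,681.65.
Over 12 months: Offer X costs 12 × $19,402.08 = $232,824.96; Offer Y costs 12 × $6,681.65 + $2,175.00 = $82,354.80.
Offer Y is cheaper by $232,824.96 − $82,354.80 = $150,470.16.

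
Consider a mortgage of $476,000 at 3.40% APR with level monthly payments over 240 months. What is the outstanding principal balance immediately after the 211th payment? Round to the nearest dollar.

$76,074

With monthly rate i = 3.4%/12 = 0.0028333, the balance after k of n payments is P · [(1+i)^n − (1+i)^k] / [(1+i)^n − 1].
(1+0.0028333)^240 = 1.97198073 and (1+0.0028333)^211 = 1.81663883, so the balance is 476,000 × (1.97198073 − 1.81663883) / (1.97198073 − 1) = $76,074.29.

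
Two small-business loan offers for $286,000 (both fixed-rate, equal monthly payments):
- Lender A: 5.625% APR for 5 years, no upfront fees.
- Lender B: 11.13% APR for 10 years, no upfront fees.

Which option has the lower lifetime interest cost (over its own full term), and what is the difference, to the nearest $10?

Lender A by $146,520

Lender A: monthly rate = 5.625%/12 = 0.0046875; payment = 286,000 × 0.0046875 / (1 − (1+0.0046875)^−60) = $5,479.45.
Total interest on Lender A = 60 × $5,479.45 − $286,000 = $42,767.00.
Lender B: at 11.13% the monthly rate is 0.0092750, so the payment is 286,000 × 0.0092750 / (1 − 1.0092750^−120) = $3,960.73.
Total interest on Lender B = 120 × $3,960.73 − $286,000 = $189,287.60.
Lender A is lower by $146,520.60.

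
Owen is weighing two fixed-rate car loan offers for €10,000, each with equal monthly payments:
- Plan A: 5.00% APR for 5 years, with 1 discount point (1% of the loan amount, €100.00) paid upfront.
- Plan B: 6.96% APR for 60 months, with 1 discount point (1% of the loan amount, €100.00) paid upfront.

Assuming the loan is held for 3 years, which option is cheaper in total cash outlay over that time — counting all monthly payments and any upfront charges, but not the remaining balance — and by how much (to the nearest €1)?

Plan A: at 5.00% the monthly rate is 0.0041667, so the payment is 10,000 × 0.0041667 / (1 − 1.0041667^−60) = €188.71.
Plan B: at 6.96% the monthly rate is 0.0058000, so the payment is 10,000 × 0.0058000 / (1 − 1.0058000^−60) = €197.82.
Over 36 months: Plan A costs 36 × €188.71 + €100.00 = €6,893.56; Plan B costs 36 × €197.82 + €100.00 = €7,221.52.
Plan A is cheaper by €7,221.52 − €6,893.56 = €327.96.

Plan A by €328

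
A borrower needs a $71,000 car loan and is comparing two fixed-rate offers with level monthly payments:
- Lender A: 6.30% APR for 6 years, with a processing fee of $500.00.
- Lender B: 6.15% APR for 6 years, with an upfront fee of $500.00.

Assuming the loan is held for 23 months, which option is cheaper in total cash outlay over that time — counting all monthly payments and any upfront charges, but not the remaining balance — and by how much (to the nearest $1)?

Lender A: monthly rate = 6.3%/12 = 0.0052500; payment = 71,000 × 0.0052500 / (1 − (1+0.0052500)^−72) = $1,186.76.
Lender B: at 6.15% the monthly rate is 0.0051250, so the payment is 71,000 × 0.0051250 / (1 − 1.0051250^−72) = $1,181.71.
Over 23 months: Lender A costs 23 × $1,186.76 + $500.00 = $27,795.48; Lender B costs 23 × $1,181.71 + $500.00 = $27,679.33.
Lender B is cheaper by $27,795.48 − $27,679.33 = $116.15.

Lender B by $116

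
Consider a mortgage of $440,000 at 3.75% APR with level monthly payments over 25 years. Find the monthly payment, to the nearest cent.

At 3.75% the monthly rate is 0.0031250, so the payment is 440,000 × 0.0031250 / (1 − 1.0031250^−300) = $2,262.18.

$2,262.18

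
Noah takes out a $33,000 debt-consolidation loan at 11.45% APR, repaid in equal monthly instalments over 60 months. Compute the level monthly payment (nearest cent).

At 11.45% the monthly rate is 0.0095417, so the payment is 33,000 × 0.0095417 / (1 − 1.0095417^−60) = $724.93.

$724.93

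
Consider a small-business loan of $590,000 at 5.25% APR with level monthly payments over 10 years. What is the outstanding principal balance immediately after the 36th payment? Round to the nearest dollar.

$444,173

With monthly rate i = 5.25%/12 = 0.0043750, the balance after k of n payments is P · [(1+i)^n − (1+i)^k] / [(1+i)^n − 1].
(1+0.0043750)^120 = 1.68852421 and (1+0.0043750)^36 = 1.17017870, so the balance is 590,000 × (1.68852421 − 1.17017870) / (1.68852421 − 1) = $444,172.98.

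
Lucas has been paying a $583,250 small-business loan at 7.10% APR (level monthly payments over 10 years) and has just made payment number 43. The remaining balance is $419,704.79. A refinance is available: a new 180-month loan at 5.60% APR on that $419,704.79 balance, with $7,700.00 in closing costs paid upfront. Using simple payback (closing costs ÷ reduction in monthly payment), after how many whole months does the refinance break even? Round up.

3 months

Current payment = 583,250 × 7.1%/12 / (1 − (1+0.0059167)^−120) = $6,802.13.
Refinanced payment = 419,704.79 × 0.0046667 / (1 − (1+0.0046667)^−180) = $3,451.65.
Monthly savings = $6,802.13 − $3,451.65 = $3,350.48.
Break-even = $7,700.00 / $3,350.48 = 2.30 → 3 months.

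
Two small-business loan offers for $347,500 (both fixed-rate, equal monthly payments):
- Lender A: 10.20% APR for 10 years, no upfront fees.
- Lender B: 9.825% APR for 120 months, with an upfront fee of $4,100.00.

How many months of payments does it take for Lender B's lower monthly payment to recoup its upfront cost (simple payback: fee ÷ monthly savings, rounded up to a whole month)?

Lender A: at 10.20% the monthly rate is 0.0085000, so the payment is 347,500 × 0.0085000 / (1 − 1.0085000^−120) = $4,630.81.
Lender B: monthly rate = 9.825%/12 = 0.0081875; payment = 347,500 × 0.0081875 / (1 − (1+0.0081875)^−120) = $4,558.63.
Monthly savings = $4,630.81 − $4,558.63 = $72.18.
Break-even = $4,100.00 / $72.18 = 56.80 → 57 months.

57 months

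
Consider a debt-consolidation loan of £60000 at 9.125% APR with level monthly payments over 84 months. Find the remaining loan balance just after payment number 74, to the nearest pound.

With monthly rate i = 9.125%/12 = 0.0076042, the balance after k of n payments is P · [(1+i)^n − (1+i)^k] / [(1+i)^n − 1].
(1+0.0076042)^84 = 1.88954047 and (1+0.0076042)^74 = 1.75168758, so the balance is 60,000 × (1.88954047 − 1.75168758) / (1.88954047 − 1) = £9,298.25.

£9,298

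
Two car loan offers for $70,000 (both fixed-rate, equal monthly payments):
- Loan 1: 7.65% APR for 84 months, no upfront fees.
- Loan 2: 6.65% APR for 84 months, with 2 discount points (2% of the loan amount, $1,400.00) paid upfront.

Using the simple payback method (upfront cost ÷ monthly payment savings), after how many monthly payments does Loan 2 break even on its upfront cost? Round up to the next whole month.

Loan 1: at 7.65% the monthly rate is 0.0063750, so the payment is 70,000 × 0.0063750 / (1 − 1.0063750^−84) = $1,078.87.
Loan 2: at 6.65% the monthly rate is 0.0055417, so the payment is 70,000 × 0.0055417 / (1 − 1.0055417^−84) = $1,044.55.
Monthly savings = $1,078.87 − $1,044.55 = $34.32.
Break-even = $1,400.00 / $34.32 = 40.79 → 41 months.

41 months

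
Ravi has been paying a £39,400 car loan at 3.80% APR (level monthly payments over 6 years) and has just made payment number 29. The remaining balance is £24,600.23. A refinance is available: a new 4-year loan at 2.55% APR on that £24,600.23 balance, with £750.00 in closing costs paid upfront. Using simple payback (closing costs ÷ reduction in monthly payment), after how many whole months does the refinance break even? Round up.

11 months

Current payment = 39,400 × 3.8%/12 / (1 − (1+0.0031667)^−72) = £612.84.
Refinanced payment = 24,600.23 × 0.0021250 / (1 − (1+0.0021250)^−48) = £539.63.
Monthly savings = £612.84 − £539.63 = £73.21.
Break-even = £750.00 / £73.21 = 10.24 → 11 months.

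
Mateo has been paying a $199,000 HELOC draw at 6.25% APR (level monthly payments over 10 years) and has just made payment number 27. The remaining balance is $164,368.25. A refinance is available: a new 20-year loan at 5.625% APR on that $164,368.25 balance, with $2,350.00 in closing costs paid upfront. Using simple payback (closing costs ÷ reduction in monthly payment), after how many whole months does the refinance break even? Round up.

3 months

Current payment = 199,000 × 6.25%/12 / (1 − (1+0.0052083)^−120) = $2,234.37.
Refinanced payment = 164,368.25 × 0.0046875 / (1 − (1+0.0046875)^−240) = $1,142.30.
Monthly savings = $2,234.37 − $1,142.30 = $1,092.07.
Break-even = $2,350.00 / $1,092.07 = 2.15 → 3 months.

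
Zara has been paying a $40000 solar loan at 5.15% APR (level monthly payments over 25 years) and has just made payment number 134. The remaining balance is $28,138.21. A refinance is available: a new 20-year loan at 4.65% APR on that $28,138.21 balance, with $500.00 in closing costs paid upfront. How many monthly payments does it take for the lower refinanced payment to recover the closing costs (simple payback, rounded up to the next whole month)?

9 months

Current payment = 40,000 × 5.15%/12 / (1 − (1+0.0042917)^−300) = $237.35.
Refinanced payment = 28,138.21 × 0.0038750 / (1 − (1+0.0038750)^−240) = $180.30.
Monthly savings = $237.35 − $180.30 = $57.05.
Break-even = $500.00 / $57.05 = 8.76 → 9 months.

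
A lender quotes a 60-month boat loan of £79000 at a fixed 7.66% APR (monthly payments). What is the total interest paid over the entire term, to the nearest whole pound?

Monthly rate = 7.66%/12 = 0.0063833; payment = 79,000 × 0.0063833 / (1 − (1+0.0063833)^−60) = £1,589.01.
Total paid = 60 × £1,589.01 = £95,340.60; interest = £95,340.60 − £79,000 = £16,340.60.

£16,341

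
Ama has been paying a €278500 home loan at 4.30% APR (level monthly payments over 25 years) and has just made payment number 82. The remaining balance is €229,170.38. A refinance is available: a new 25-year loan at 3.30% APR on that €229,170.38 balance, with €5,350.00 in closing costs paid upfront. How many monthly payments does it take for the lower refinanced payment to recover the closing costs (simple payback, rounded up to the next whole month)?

Current payment = 278,500 × 4.3%/12 / (1 − (1+0.0035833)^−300) = €1,516.55.
Refinanced payment = 229,170.38 × 0.0027500 / (1 − (1+0.0027500)^−300) = €1,122.85.
Monthly savings = €1,516.55 − €1,122.85 = €393.70.
Break-even = €5,350.00 / €393.70 = 13.59 → 14 months.

14 months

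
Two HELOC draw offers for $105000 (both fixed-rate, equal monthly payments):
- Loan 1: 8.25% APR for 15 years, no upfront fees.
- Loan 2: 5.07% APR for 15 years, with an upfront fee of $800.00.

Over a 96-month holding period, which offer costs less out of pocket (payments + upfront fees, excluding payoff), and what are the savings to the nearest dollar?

Loan 2 by $16,910

Loan 1: at 8.25% the monthly rate is 0.0068750, so the payment is 105,000 × 0.0068750 / (1 − 1.0068750^−180) = $1,018.65.
Loan 2: at 5.07% the monthly rate is 0.0042250, so the payment is 105,000 × 0.0042250 / (1 − 1.0042250^−180) = $834.17.
Over 96 months: Loan 1 costs 96 × $1,018.65 = $97,790.40; Loan 2 costs 96 × $834.17 + $800.00 = $80,880.32.
Loan 2 is cheaper by $97,790.40 − $80,880.32 = $16,910.08.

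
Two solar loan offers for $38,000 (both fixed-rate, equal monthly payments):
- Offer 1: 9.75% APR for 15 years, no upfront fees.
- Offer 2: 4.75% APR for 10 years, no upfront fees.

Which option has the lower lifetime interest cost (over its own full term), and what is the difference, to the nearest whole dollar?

Offer 1: at 9.75% the monthly rate is 0.0081250, so the payment is 38,000 × 0.0081250 / (1 − 1.0081250^−180) = $402.56.
Total interest on Offer 1 = 180 × $402.56 − $38,000 = $34,460.80.
Offer 2: monthly rate = 4.75%/12 = 0.0039583; payment = 38,000 × 0.0039583 / (1 − (1+0.0039583)^−120) = $398.42.
Total interest on Offer 2 = 120 × $398.42 − $38,000 = $9,810.40.
Offer 2 is lower by $24,650.40.

Offer 2 by $24,650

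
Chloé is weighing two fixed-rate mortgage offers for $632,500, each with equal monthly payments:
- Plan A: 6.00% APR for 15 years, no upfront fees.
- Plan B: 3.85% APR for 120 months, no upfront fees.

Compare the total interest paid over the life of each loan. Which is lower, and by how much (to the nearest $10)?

Plan B by $197,680

Plan A: monthly rate = 6%/12 = 0.0050000; payment = 632,500 × 0.0050000 / (1 − (1+0.0050000)^−180) = $5,337.39.
Total interest on Plan A = 180 × $5,337.39 − $632,500 = $328,230.20.
Plan B: monthly rate = 3.85%/12 = 0.0032083; payment = 632,500 × 0.0032083 / (1 − (1+0.0032083)^−120) = $6,358.76.
Total interest on Plan B = 120 × $6,358.76 − $632,500 = $130,551.20.
Plan B is lower by $197,679.00.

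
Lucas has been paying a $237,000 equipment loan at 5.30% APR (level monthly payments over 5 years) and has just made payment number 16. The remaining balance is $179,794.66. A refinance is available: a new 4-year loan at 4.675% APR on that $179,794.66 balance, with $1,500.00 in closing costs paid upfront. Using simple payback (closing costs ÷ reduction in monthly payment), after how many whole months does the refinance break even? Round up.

4 months

Current payment = 237,000 × 5.3%/12 / (1 − (1+0.0044167)^−60) = $4,505.13.
Refinanced payment = 179,794.66 × 0.0038958 / (1 − (1+0.0038958)^−48) = $4,114.13.
Monthly savings = $4,505.13 − $4,114.13 = $391.00.
Break-even = $1,500.00 / $391.00 = 3.84 → 4 months.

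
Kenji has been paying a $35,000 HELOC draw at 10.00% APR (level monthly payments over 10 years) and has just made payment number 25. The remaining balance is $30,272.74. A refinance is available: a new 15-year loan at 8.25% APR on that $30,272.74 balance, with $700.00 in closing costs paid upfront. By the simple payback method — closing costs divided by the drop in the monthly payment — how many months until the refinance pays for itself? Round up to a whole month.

Current payment = 35,000 × 10%/12 / (1 − (1+0.0083333)^−120) = $462.53.
Refinanced payment = 30,272.74 × 0.0068750 / (1 − (1+0.0068750)^−180) = $293.69.
Monthly savings = $462.53 − $293.69 = $168.84.
Break-even = $700.00 / $168.84 = 4.15 → 5 months.

5 months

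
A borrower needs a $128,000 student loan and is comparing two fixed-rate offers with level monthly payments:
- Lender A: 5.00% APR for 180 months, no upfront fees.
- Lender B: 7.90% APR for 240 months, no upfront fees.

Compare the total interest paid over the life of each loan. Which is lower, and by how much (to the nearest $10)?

Lender A: at 5.00% the monthly rate is 0.0041667, so the payment is 128,000 × 0.0041667 / (1 − 1.0041667^−180) = $1,012.22.
Total interest on Lender A = 180 × $1,012.22 − $128,000 = $54,199.60.
Lender B: at 7.90% the monthly rate is 0.0065833, so the payment is 128,000 × 0.0065833 / (1 − 1.0065833^−240) = $1,062.69.
Total interest on Lender B = 240 × $1,062.69 − $128,000 = $127,045.60.
Lender A is lower by $72,846.00.

Lender A by $72,850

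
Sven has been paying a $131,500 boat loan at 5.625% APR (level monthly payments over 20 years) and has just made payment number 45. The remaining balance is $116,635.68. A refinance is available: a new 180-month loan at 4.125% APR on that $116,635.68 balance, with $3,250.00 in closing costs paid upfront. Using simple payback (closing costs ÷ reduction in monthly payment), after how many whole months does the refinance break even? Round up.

Current payment = 131,500 × 5.625%/12 / (1 − (1+0.0046875)^−240) = $913.88.
Refinanced payment = 116,635.68 × 0.0034375 / (1 − (1+0.0034375)^−180) = $870.06.
Monthly savings = $913.88 − $870.06 = $43.82.
Break-even = $3,250.00 / $43.82 = 74.17 → 75 months.

75 months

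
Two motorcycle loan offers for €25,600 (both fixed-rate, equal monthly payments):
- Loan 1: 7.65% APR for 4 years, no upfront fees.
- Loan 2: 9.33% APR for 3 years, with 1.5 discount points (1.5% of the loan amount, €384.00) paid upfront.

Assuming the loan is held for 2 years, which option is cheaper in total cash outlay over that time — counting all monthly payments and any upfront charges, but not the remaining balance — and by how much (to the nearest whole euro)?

Loan 1: at 7.65% the monthly rate is 0.0063750, so the payment is 25,600 × 0.0063750 / (1 − 1.0063750^−48) = €620.77.
Loan 2: monthly rate = 9.33%/12 = 0.0077750; payment = 25,600 × 0.0077750 / (1 − (1+0.0077750)^−36) = €818.01.
Over 24 months: Loan 1 costs 24 × €620.77 = €14,898.48; Loan 2 costs 24 × €818.01 + €384.00 = €20,016.24.
Loan 1 is cheaper by €20,016.24 − €14,898.48 = €5,117.76.

Loan 1 by €5,118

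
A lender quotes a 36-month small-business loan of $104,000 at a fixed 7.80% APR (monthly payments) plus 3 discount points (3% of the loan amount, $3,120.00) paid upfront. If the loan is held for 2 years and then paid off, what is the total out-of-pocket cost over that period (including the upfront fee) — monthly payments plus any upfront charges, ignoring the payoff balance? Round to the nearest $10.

$81,110

At 7.80% the monthly rate is 0.0065000, so the payment is 104,000 × 0.0065000 / (1 − 1.0065000^−36) = $3,249.40.
Total outlay = 24 × $3,249.40 + $3,120.00 = $81,105.60.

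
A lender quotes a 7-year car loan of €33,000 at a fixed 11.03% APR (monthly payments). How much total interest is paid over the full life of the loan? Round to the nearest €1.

At 11.03% the monthly rate is 0.0091917, so the payment is 33,000 × 0.0091917 / (1 − 1.0091917^−84) = €565.56.
Total paid = 84 × €565.56 = €47,507.04; interest = €47,507.04 − €33,000 = €14,507.04.

€14,507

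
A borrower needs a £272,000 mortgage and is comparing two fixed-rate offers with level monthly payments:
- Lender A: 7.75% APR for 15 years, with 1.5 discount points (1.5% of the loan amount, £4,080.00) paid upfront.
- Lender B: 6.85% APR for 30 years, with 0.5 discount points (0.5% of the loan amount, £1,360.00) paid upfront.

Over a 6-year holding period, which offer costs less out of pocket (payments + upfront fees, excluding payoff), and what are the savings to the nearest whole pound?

Lender B by £58,733

Lender A: at 7.75% the monthly rate is 0.0064583, so the payment is 272,000 × 0.0064583 / (1 − 1.0064583^−180) = £2,560.27.
Lender B: monthly rate = 6.85%/12 = 0.0057083; payment = 272,000 × 0.0057083 / (1 − (1+0.0057083)^−360) = £1,782.31.
Over 72 months: Lender A costs 72 × £2,560.27 + £4,080.00 = £188,419.44; Lender B costs 72 × £1,782.31 + £1,360.00 = £129,686.32.
Lender B is cheaper by £188,419.44 − £129,686.32 = £58,733.12.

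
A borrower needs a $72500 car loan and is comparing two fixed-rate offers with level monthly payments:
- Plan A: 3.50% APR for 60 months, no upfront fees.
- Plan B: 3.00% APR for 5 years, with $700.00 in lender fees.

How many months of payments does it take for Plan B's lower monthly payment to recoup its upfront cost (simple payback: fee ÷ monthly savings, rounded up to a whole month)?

44 months

Plan A: monthly rate = 3.5%/12 = 0.0029167; payment = 72,500 × 0.0029167 / (1 − (1+0.0029167)^−60) = $1,318.90.
Plan B: at 3.00% the monthly rate is 0.0025000, so the payment is 72,500 × 0.0025000 / (1 − 1.0025000^−60) = $1,302.73.
Monthly savings = $1,318.90 − $1,302.73 = $16.17.
Break-even = $700.00 / $16.17 = 43.29 → 44 months.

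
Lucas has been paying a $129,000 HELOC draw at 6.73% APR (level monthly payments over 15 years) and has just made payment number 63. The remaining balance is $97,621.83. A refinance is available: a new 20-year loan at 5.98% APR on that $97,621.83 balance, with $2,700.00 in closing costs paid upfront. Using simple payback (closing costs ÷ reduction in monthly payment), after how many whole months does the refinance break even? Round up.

Current payment = 129,000 × 6.73%/12 / (1 − (1+0.0056083)^−180) = $1,140.10.
Refinanced payment = 97,621.83 × 0.0049833 / (1 − (1+0.0049833)^−240) = $698.27.
Monthly savings = $1,140.10 − $698.27 = $441.83.
Break-even = $2,700.00 / $441.83 = 6.11 → 7 months.

7 months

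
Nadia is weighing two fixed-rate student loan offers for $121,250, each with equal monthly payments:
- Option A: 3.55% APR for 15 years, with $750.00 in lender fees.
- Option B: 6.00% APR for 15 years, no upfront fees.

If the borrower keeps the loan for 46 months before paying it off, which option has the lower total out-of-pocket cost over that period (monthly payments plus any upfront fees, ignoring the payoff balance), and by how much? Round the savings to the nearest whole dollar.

Option A: monthly rate = 3.55%/12 = 0.0029583; payment = 121,250 × 0.0029583 / (1 − (1+0.0029583)^−180) = $869.78.
Option B: at 6.00% the monthly rate is 0.0050000, so the payment is 121,250 × 0.0050000 / (1 − 1.0050000^−180) = $1,023.18.
Over 46 months: Option A costs 46 × $869.78 + $750.00 = $40,759.88; Option B costs 46 × $1,023.18 = $47,066.28.
Option A is cheaper by $47,066.28 − $40,759.88 = $6,306.40.

Option A by $6,306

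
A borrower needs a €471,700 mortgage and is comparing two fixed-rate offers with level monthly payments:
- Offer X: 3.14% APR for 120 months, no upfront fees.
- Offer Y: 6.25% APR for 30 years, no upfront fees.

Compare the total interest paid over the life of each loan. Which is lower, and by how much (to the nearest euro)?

Offer X by €495,324

Offer X: monthly rate = 3.14%/12 = 0.0026167; payment = 471,700 × 0.0026167 / (1 − (1+0.0026167)^−120) = €4,585.32.
Total interest on Offer X = 120 × €4,585.32 − €471,700 = €78,538.40.
Offer Y: at 6.25% the monthly rate is 0.0052083, so the payment is 471,700 × 0.0052083 / (1 − 1.0052083^−360) = €2,904.34.
Total interest on Offer Y = 360 × €2,904.34 − €471,700 = €573,862.40.
Offer X is lower by €495,324.00.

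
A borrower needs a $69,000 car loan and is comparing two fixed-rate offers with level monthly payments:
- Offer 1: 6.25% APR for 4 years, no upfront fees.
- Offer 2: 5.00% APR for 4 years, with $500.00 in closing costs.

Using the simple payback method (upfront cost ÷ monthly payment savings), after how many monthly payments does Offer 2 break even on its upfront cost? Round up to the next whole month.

13 months

Offer 1: at 6.25% the monthly rate is 0.0052083, so the payment is 69,000 × 0.0052083 / (1 − 1.0052083^−48) = $1,628.39.
Offer 2: monthly rate = 5%/12 = 0.0041667; payment = 69,000 × 0.0041667 / (1 − (1+0.0041667)^−48) = $1,589.02.
Monthly savings = $1,628.39 − $1,589.02 = $39.37.
Break-even = $500.00 / $39.37 = 12.70 → 13 months.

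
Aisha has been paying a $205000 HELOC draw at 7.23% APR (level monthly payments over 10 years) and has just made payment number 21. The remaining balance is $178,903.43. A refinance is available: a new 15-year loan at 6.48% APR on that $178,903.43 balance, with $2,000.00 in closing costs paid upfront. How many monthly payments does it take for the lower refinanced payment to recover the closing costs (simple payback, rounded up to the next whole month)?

3 months

Current payment = 205,000 × 7.23%/12 / (1 − (1+0.0060250)^−120) = $2,404.60.
Refinanced payment = 178,903.43 × 0.0054000 / (1 − (1+0.0054000)^−180) = $1,556.47.
Monthly savings = $2,404.60 − $1,556.47 = $848.13.
Break-even = $2,000.00 / $848.13 = 2.36 → 3 months.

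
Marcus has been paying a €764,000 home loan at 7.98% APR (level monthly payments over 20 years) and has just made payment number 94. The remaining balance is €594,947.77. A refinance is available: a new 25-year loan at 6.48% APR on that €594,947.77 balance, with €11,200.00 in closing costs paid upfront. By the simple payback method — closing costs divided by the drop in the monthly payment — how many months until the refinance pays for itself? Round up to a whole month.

Current payment = 764,000 × 7.98%/12 / (1 − (1+0.0066500)^−240) = €6,380.90.
Refinanced payment = 594,947.77 × 0.0054000 / (1 − (1+0.0054000)^−300) = €4,009.70.
Monthly savings = €6,380.90 − €4,009.70 = €2,371.20.
Break-even = €11,200.00 / €2,371.20 = 4.72 → 5 months.

5 months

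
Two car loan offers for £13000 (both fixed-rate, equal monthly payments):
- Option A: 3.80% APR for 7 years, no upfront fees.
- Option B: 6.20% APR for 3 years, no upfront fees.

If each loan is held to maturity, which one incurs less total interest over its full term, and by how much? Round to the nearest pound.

Option A: monthly rate = 3.8%/12 = 0.0031667; payment = 13,000 × 0.0031667 / (1 − (1+0.0031667)^−84) = £176.50.
Total interest on Option A = 84 × £176.50 − £13,000 = £1,826.00.
Option B: monthly rate = 6.2%/12 = 0.0051667; payment = 13,000 × 0.0051667 / (1 − (1+0.0051667)^−36) = £396.66.
Total interest on Option B = 36 × £396.66 − £13,000 = £1,279.76.
Option B is lower by £546.24.

Option B by £546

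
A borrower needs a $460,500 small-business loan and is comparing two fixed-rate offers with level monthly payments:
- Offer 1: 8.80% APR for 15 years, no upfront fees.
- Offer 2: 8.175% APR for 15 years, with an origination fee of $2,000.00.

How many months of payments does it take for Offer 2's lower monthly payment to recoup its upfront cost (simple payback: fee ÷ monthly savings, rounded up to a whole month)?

12 months

Offer 1: at 8.80% the monthly rate is 0.0073333, so the payment is 460,500 × 0.0073333 / (1 − 1.0073333^−180) = $4,616.07.
Offer 2: monthly rate = 8.175%/12 = 0.0068125; payment = 460,500 × 0.0068125 / (1 − (1+0.0068125)^−180) = $4,447.43.
Monthly savings = $4,616.07 − $4,447.43 = $168.64.
Break-even = $2,000.00 / $168.64 = 11.86 → 12 months.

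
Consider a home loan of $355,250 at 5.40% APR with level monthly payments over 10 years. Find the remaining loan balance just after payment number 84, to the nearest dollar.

With monthly rate i = 5.4%/12 = 0.0045000, the balance after k of n payments is P · [(1+i)^n − (1+i)^k] / [(1+i)^n − 1].
(1+0.0045000)^120 = 1.71392941 and (1+0.0045000)^84 = 1.45812599, so the balance is 355,250 × (1.71392941 − 1.45812599) / (1.71392941 − 1) = $127,287.32.

$127,287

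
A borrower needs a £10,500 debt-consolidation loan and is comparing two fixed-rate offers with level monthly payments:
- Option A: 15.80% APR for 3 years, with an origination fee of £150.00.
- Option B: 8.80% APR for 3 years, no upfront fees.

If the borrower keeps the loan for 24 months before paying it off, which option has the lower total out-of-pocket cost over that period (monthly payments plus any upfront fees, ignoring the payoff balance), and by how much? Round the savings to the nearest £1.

Option B by £995

Option A: at 15.80% the monthly rate is 0.0131667, so the payment is 10,500 × 0.0131667 / (1 − 1.0131667^−36) = £368.11.
Option B: monthly rate = 8.8%/12 = 0.0073333; payment = 10,500 × 0.0073333 / (1 − (1+0.0073333)^−36) = £332.92.
Over 24 months: Option A costs 24 × £368.11 + £150.00 = £8,984.64; Option B costs 24 × £332.92 = £7,990.08.
Option B is cheaper by £8,984.64 − £7,990.08 = £994.56.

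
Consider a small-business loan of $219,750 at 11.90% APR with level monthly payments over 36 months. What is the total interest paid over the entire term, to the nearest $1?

At 11.90% the monthly rate is 0.0099167, so the payment is 219,750 × 0.0099167 / (1 − 1.0099167^−36) = $7,288.35.
Total paid = 36 × $7,288.35 = $262,380.60; interest = $262,380.60 − $219,750 = $42,630.60.

$42,631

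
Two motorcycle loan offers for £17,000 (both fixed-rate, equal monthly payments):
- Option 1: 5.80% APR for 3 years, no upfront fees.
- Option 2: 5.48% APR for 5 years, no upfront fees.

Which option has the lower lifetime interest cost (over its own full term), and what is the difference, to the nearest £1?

Option 1 by £911

Option 1: monthly rate = 5.8%/12 = 0.0048333; payment = 17,000 × 0.0048333 / (1 − (1+0.0048333)^−36) = £515.63.
Total interest on Option 1 = 36 × £515.63 − £17,000 = £1,562.68.
Option 2: monthly rate = 5.48%/12 = 0.0045667; payment = 17,000 × 0.0045667 / (1 − (1+0.0045667)^−60) = £324.56.
Total interest on Option 2 = 60 × £324.56 − £17,000 = £2,473.60.
Option 1 is lower by £910.92.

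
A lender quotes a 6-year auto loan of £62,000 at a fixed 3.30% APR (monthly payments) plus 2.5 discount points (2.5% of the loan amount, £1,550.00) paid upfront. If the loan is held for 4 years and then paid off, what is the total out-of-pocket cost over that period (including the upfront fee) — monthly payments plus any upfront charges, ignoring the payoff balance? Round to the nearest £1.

At 3.30% the monthly rate is 0.0027500, so the payment is 62,000 × 0.0027500 / (1 − 1.0027500^−72) = £950.35.
Total outlay = 48 × £950.35 + £1,550.00 = £47,166.80.

£47,167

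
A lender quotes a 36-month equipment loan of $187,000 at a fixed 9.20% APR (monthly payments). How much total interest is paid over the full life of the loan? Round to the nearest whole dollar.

$27,703

Monthly rate = 9.2%/12 = 0.0076667; payment = 187,000 × 0.0076667 / (1 − (1+0.0076667)^−36) = $5,963.97.
Total paid = 36 × $5,963.97 = $214,702.92; interest = $214,702.92 − $187,000 = $27,702.92.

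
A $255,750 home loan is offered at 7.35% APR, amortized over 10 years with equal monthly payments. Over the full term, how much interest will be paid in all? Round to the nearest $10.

At 7.35% the monthly rate is 0.0061250, so the payment is 255,750 × 0.0061250 / (1 − 1.0061250^−120) = $3,015.81.
Total paid = 120 × $3,015.81 = $361,897.20; interest = $361,897.20 − $255,750 = $106,147.20.

$106,150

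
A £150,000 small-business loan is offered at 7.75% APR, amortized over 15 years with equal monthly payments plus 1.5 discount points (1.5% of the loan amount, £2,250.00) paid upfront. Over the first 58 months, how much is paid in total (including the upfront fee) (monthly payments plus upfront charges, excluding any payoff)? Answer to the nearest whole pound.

£84,141

Monthly rate = 7.75%/12 = 0.0064583; payment = 150,000 × 0.0064583 / (1 − (1+0.0064583)^−180) = £1,411.91.
Total outlay = 58 × £1,411.91 + £2,250.00 = £84,140.78.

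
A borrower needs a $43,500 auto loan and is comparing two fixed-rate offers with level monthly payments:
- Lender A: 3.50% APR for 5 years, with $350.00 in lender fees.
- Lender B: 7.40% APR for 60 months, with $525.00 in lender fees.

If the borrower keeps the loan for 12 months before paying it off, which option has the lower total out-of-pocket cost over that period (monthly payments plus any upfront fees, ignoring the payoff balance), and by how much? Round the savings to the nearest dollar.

Lender A by $1,114

Lender A: at 3.50% the monthly rate is 0.0029167, so the payment is 43,500 × 0.0029167 / (1 − 1.0029167^−60) = $791.34.
Lender B: monthly rate = 7.4%/12 = 0.0061667; payment = 43,500 × 0.0061667 / (1 − (1+0.0061667)^−60) = $869.59.
Over 12 months: Lender A costs 12 × $791.34 + $350.00 = $9,846.08; Lender B costs 12 × $869.59 + $525.00 = $10,960.08.
Lender A is cheaper by $10,960.08 − $9,846.08 = $1,114.00.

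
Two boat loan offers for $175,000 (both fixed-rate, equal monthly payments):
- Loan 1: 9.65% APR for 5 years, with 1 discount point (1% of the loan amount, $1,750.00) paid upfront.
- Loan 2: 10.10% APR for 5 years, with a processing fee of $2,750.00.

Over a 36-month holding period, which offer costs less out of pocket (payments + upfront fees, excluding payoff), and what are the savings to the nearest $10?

Loan 1 by $2,390

Loan 1: at 9.65% the monthly rate is 0.0080417, so the payment is 175,000 × 0.0080417 / (1 − 1.0080417^−60) = $3,688.17.
Loan 2: at 10.10% the monthly rate is 0.0084167, so the payment is 175,000 × 0.0084167 / (1 − 1.0084167^−60) = $3,726.85.
Over 36 months: Loan 1 costs 36 × $3,688.17 + $1,750.00 = $134,524.12; Loan 2 costs 36 × $3,726.85 + $2,750.00 = $136,916.60.
Loan 1 is cheaper by $136,916.60 − $134,524.12 = $2,392.48.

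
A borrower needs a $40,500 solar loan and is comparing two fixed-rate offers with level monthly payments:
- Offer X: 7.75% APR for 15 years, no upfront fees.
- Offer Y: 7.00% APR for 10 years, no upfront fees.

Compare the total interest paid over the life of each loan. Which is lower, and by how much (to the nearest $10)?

Offer X: monthly rate = 7.75%/12 = 0.0064583; payment = 40,500 × 0.0064583 / (1 − (1+0.0064583)^−180) = $381.22.
Total interest on Offer X = 180 × $381.22 − $40,500 = $28,119.60.
Offer Y: at 7.00% the monthly rate is 0.0058333, so the payment is 40,500 × 0.0058333 / (1 − 1.0058333^−120) = $470.24.
Total interest on Offer Y = 120 × $470.24 − $40,500 = $15,928.80.
Offer Y is lower by $12,190.80.

Offer Y by $12,190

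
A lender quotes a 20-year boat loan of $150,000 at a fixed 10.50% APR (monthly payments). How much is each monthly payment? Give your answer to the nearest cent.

Monthly rate = 10.5%/12 = 0.0087500; payment = 150,000 × 0.0087500 / (1 − (1+0.0087500)^−240) = $1,497.57.

$1,497.57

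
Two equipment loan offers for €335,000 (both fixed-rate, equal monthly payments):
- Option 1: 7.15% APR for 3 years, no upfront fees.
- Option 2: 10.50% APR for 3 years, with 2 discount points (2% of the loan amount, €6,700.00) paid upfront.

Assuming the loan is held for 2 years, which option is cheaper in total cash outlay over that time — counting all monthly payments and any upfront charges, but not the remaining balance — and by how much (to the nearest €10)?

Option 1: at 7.15% the monthly rate is 0.0059583, so the payment is 335,000 × 0.0059583 / (1 − 1.0059583^−36) = €10,366.82.
Option 2: at 10.50% the monthly rate is 0.0087500, so the payment is 335,000 × 0.0087500 / (1 − 1.0087500^−36) = €10,888.32.
Over 24 months: Option 1 costs 24 × €10,366.82 = €248,803.68; Option 2 costs 24 × €10,888.32 + €6,700.00 = €268,019.68.
Option 1 is cheaper by €268,019.68 − €248,803.68 = €19,216.00.

Option 1 by €19,220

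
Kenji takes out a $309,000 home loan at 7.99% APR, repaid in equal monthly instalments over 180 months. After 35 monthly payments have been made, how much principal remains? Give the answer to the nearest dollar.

$273,904

With monthly rate i = 7.99%/12 = 0.0066583, the balance after k of n payments is P · [(1+i)^n − (1+i)^k] / [(1+i)^n − 1].
(1+0.0066583)^180 = 3.30199759 and (1+0.0066583)^35 = 1.26145934, so the balance is 309,000 × (3.30199759 − 1.26145934) / (3.30199759 − 1) = $273,903.99.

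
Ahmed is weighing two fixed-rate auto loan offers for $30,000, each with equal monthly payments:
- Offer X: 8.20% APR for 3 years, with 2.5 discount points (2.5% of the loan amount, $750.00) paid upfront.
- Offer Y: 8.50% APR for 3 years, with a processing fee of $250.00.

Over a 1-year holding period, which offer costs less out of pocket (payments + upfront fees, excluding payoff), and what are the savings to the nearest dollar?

Offer Y by $450

Offer X: at 8.20% the monthly rate is 0.0068333, so the payment is 30,000 × 0.0068333 / (1 − 1.0068333^−36) = $942.86.
Offer Y: monthly rate = 8.5%/12 = 0.0070833; payment = 30,000 × 0.0070833 / (1 − (1+0.0070833)^−36) = $947.03.
Over 12 months: Offer X costs 12 × $942.86 + $750.00 = $12,064.32; Offer Y costs 12 × $947.03 + $250.00 = $11,614.36.
Offer Y is cheaper by $12,064.32 − $11,614.36 = $449.96.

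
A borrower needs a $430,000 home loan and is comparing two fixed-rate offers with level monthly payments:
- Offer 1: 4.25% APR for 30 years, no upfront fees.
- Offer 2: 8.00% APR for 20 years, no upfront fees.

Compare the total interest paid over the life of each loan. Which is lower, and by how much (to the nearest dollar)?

Offer 1 by $101,683

Offer 1: monthly rate = 4.25%/12 = 0.0035417; payment = 430,000 × 0.0035417 / (1 − (1+0.0035417)^−360) = $2,115.34.
Total interest on Offer 1 = 360 × $2,115.34 − $430,000 = $331,522.40.
Offer 2: monthly rate = 8%/12 = 0.0066667; payment = 430,000 × 0.0066667 / (1 − (1+0.0066667)^−240) = $3,596.69.
Total interest on Offer 2 = 240 × $3,596.69 − $430,000 = $433,205.60.
Offer 1 is lower by $101,683.20.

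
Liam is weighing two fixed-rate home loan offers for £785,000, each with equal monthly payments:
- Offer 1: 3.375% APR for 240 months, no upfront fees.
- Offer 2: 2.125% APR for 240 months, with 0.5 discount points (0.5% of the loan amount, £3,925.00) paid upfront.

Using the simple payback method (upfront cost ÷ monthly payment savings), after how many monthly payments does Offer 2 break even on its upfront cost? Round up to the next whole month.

9 months

Offer 1: monthly rate = 3.375%/12 = 0.0028125; payment = 785,000 × 0.0028125 / (1 − (1+0.0028125)^−240) = £4,502.42.
Offer 2: monthly rate = 2.125%/12 = 0.0017708; payment = 785,000 × 0.0017708 / (1 − (1+0.0017708)^−240) = £4,017.82.
Monthly savings = £4,502.42 − £4,017.82 = £484.60.
Break-even = £3,925.00 / £484.60 = 8.10 → 9 months.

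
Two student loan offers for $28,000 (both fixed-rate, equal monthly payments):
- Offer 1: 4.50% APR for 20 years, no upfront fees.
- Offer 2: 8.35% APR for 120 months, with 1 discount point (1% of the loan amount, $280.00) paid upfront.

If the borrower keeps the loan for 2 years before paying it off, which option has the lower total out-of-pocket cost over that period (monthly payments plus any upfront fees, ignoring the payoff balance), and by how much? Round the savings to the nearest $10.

Offer 1: monthly rate = 4.5%/12 = 0.0037500; payment = 28,000 × 0.0037500 / (1 − (1+0.0037500)^−240) = $177.14.
Offer 2: monthly rate = 8.35%/12 = 0.0069583; payment = 28,000 × 0.0069583 / (1 − (1+0.0069583)^−120) = $344.92.
Over 24 months: Offer 1 costs 24 × $177.14 = $4,251.36; Offer 2 costs 24 × $344.92 + $280.00 = $8,558.08.
Offer 1 is cheaper by $8,558.08 − $4,251.36 = $4,306.72.

Offer 1 by $4,310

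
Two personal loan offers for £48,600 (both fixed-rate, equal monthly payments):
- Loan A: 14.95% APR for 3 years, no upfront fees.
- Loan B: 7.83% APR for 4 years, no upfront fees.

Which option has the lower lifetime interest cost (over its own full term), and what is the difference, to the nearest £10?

Loan A: monthly rate = 14.95%/12 = 0.0124583; payment = 48,600 × 0.0124583 / (1 − (1+0.0124583)^−36) = £1,683.55.
Total interest on Loan A = 36 × £1,683.55 − £48,600 = £12,007.80.
Loan B: monthly rate = 7.83%/12 = 0.0065250; payment = 48,600 × 0.0065250 / (1 − (1+0.0065250)^−48) = £1,182.59.
Total interest on Loan B = 48 × £1,182.59 − £48,600 = £8,164.32.
Loan B is lower by £3,843.48.

Loan B by £3,840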